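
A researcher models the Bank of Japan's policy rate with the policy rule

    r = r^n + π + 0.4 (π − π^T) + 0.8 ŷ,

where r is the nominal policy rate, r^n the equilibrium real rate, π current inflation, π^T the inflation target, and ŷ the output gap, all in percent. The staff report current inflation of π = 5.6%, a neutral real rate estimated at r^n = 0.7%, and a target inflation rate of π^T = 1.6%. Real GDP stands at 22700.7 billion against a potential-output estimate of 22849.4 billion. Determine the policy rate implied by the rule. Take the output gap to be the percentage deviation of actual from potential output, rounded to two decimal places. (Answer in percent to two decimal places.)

7.38%

Output gap = 100 × (22700.7 − 22849.4) / 22849.4 = -0.65%.
r = 0.70 + 5.60 + 0.4 × (5.60 − 1.60) + 0.8 × (-0.65)
   = 0.70 + 5.6 + 1.6 − 0.52 = 7.38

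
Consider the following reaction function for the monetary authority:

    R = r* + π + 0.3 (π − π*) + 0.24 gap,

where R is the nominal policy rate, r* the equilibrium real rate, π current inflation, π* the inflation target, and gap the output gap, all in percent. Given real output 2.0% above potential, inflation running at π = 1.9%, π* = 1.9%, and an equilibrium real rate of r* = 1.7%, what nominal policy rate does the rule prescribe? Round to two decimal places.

Output 2.0% above potential → gap = 2.0.
R = 1.7 + 1.9 + 0.3 × (1.9 − 1.9) + 0.24 × 2.0
   = 1.7 + 1.9 + 0 + 0.48 = 4.08

4.08%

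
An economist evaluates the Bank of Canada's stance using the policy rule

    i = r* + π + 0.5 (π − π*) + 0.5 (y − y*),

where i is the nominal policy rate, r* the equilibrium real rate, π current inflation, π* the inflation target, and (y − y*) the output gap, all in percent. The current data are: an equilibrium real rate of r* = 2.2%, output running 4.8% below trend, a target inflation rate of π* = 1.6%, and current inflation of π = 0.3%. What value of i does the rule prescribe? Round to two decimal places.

Output 4.8% below potential → (y − y*) = -4.8.
i = 2.2 + 0.3 + 0.5 × (0.3 − 1.6) + 0.5 × (-4.8)
   = 2.2 + 0.3 − 0.65 − 2.4 = -0.55

-0.55%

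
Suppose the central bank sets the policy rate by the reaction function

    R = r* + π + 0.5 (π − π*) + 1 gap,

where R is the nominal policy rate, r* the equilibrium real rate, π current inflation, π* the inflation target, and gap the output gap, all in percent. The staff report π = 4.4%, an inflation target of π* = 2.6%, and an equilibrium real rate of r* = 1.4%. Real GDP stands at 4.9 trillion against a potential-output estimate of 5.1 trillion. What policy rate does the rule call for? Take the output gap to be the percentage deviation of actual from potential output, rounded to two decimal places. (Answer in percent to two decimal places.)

Output gap = 100 × (4.9 − 5.1) / 5.1 = -3.92%.
R = 1.40 + 4.40 + 0.5 × (4.40 − 2.60) + 1 × (-3.92)
   = 1.40 + 4.4 + 0.9 − 3.92 = 2.78

2.78%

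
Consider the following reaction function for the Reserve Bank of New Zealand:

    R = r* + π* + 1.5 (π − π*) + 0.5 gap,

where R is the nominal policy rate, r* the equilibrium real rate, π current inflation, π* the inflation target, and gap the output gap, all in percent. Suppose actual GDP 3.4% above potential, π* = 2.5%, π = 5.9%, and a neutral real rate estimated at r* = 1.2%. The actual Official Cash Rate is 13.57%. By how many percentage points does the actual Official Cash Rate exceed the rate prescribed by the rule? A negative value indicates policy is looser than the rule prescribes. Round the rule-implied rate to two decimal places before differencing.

Output 3.4% above potential → gap = 3.4.
R = 1.2 + 2.5 + 1.5 × (5.9 − 2.5) + 0.5 × 3.4
   = 1.2 + 2.5 + 5.1 + 1.7 = 10.50
Deviation = 13.57 − 10.50 = 3.07 pp.

3.07 pp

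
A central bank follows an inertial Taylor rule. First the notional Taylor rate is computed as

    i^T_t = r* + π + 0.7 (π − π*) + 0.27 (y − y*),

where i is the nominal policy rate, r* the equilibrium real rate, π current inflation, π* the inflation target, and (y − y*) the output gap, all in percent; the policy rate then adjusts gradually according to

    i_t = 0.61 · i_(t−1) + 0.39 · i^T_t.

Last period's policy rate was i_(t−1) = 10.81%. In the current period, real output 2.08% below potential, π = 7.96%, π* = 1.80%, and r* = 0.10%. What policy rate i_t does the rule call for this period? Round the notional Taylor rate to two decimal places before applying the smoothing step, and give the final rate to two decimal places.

Output 2.08% below potential → (y − y*) = -2.08.
i^T_t = 0.10 + 7.96 + 0.7 × (7.96 − 1.80) + 0.27 × (-2.08)
   = 0.10 + 7.96 + 4.312 − 0.5616 = 11.81
i_t = 0.61 × 10.81 + 0.39 × 11.81 = 6.5941 + 4.6059 = 11.20

11.20%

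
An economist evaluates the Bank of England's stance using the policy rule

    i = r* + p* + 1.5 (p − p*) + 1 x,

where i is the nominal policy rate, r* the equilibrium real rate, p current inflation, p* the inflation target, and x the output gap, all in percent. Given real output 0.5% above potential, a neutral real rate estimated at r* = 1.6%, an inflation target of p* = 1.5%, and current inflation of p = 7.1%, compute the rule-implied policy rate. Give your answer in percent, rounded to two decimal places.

Output 0.5% above potential → x = 0.5.
i = 1.6 + 1.5 + 1.5 × (7.1 − 1.5) + 1 × 0.5
   = 1.6 + 1.5 + 8.4 + 0.5 = 12.00

12.00%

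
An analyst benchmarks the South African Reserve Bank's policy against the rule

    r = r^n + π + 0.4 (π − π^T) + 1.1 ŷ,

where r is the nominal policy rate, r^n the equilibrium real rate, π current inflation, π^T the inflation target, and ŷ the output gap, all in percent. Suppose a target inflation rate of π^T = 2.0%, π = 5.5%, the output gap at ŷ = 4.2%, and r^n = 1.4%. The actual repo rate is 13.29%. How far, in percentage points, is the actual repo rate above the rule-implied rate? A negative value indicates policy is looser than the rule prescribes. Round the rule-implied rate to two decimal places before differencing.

r = 1.4 + 5.5 + 0.4 × (5.5 − 2.0) + 1.1 × 4.2
   = 1.4 + 5.5 + 1.4 + 4.62 = 12.92
Deviation = 13.29 − 12.92 = 0.37 pp.

0.37 pp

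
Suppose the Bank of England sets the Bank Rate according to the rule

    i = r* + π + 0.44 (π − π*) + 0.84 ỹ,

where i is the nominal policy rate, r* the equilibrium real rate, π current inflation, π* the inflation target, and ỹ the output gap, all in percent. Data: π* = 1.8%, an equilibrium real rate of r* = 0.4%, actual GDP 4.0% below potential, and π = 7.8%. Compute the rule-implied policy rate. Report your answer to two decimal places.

Output 4.0% below potential → ỹ = -4.0.
i = 0.4 + 7.8 + 0.44 × (7.8 − 1.8) + 0.84 × (-4.0)
   = 0.4 + 7.8 + 2.64 − 3.36 = 7.48

7.48%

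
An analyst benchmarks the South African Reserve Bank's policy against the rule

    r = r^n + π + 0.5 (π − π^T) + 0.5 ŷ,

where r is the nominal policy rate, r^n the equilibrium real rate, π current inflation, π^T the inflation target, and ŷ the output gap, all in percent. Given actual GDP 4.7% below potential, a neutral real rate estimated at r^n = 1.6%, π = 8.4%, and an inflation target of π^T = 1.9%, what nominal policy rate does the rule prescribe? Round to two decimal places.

10.90%

Output 4.7% below potential → ŷ = -4.7.
r = 1.6 + 8.4 + 0.5 × (8.4 − 1.9) + 0.5 × (-4.7)
   = 1.6 + 8.4 + 3.25 − 2.35 = 10.90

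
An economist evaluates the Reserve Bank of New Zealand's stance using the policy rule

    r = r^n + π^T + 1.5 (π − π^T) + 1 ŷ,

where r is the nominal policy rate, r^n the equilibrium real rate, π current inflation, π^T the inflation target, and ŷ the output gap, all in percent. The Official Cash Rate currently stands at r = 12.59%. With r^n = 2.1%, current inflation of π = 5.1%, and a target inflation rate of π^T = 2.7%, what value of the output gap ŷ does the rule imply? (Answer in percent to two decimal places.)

1 ŷ = 12.59 − 2.1 − 2.7 − 1.5 × (5.1 − 2.7) = 4.19
ŷ = 4.19 / 1 = 4.19

4.19%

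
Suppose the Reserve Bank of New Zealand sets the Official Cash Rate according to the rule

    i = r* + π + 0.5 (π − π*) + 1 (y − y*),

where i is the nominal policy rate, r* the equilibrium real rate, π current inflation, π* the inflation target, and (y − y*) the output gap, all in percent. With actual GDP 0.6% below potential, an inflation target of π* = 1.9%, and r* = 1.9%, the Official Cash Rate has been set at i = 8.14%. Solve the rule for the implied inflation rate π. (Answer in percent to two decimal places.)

Output 0.6% below potential → (y − y*) = -0.6.
Collecting π: i = r* + (1 + 0.5) π − 0.5 π* + 1 (y − y*)
1.5 π = 8.14 − 1.9 + 0.5 × 1.9 − 1 × (-0.6) = 7.79
π = 7.79 / 1.5 = 5.19

5.19%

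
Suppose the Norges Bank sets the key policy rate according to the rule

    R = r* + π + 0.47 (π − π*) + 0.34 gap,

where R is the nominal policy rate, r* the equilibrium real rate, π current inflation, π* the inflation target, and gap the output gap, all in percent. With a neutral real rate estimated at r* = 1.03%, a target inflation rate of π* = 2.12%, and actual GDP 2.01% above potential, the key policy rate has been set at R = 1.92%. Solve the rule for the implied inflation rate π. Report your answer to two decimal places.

Output 2.01% above potential → gap = 2.01.
Collecting π: R = r* + (1 + 0.47) π − 0.47 π* + 0.34 gap
1.47 π = 1.92 − 1.03 + 0.47 × 2.12 − 0.34 × 2.01 = 1.203
π = 1.203 / 1.47 = 0.82

0.82%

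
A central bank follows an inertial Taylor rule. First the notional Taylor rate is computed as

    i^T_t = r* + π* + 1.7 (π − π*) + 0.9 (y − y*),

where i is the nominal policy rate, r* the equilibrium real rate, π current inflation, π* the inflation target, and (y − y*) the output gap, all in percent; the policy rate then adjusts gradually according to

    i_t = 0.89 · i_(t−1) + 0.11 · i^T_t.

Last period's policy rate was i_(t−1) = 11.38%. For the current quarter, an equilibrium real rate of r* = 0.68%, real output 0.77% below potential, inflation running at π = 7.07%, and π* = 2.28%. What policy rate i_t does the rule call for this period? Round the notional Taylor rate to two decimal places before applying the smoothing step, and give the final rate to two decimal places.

11.27%

Output 0.77% below potential → (y − y*) = -0.77.
i^T_t = 0.68 + 2.28 + 1.7 × (7.07 − 2.28) + 0.9 × (-0.77)
   = 0.68 + 2.28 + 8.143 − 0.693 = 10.41
i_t = 0.89 × 11.38 + 0.11 × 10.41 = 10.1282 + 1.1451 = 11.27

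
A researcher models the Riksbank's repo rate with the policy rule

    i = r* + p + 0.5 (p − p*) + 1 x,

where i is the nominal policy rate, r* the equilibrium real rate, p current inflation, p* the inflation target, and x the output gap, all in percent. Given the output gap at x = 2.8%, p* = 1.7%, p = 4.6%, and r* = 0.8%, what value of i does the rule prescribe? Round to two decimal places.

i = 0.8 + 4.6 + 0.5 × (4.6 − 1.7) + 1 × 2.8
   = 0.8 + 4.6 + 1.45 + 2.8 = 9.65

9.65%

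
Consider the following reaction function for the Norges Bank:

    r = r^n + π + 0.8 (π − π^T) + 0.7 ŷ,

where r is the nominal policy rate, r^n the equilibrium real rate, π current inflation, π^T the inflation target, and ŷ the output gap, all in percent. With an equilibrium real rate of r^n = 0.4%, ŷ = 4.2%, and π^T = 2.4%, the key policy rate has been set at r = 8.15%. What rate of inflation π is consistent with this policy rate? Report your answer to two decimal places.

3.74%

Collecting π: r = r^n + (1 + 0.8) π − 0.8 π^T + 0.7 ŷ
1.8 π = 8.15 − 0.4 + 0.8 × 2.4 − 0.7 × 4.2 = 6.73
π = 6.73 / 1.8 = 3.74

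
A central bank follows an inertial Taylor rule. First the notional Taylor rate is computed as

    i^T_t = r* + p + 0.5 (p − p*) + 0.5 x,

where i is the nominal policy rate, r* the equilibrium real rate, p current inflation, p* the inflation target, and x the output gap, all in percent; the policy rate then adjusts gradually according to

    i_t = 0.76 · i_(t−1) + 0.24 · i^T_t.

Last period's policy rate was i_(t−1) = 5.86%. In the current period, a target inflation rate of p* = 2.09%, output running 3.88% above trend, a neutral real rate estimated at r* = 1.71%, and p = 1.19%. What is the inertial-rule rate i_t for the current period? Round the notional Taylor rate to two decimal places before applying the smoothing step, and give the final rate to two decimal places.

5.51%

Output 3.88% above potential → x = 3.88.
i^T_t = 1.71 + 1.19 + 0.5 × (1.19 − 2.09) + 0.5 × 3.88
   = 1.71 + 1.19 − 0.45 + 1.94 = 4.39
i_t = 0.76 × 5.86 + 0.24 × 4.39 = 4.4536 + 1.0536 = 5.51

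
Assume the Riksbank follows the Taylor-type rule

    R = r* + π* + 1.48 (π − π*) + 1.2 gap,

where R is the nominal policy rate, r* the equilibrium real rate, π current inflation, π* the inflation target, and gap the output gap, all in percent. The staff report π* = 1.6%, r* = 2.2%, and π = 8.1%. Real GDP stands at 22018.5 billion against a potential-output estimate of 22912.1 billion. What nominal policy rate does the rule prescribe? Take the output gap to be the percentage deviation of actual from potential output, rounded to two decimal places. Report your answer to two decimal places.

8.74%

Output gap = 100 × (22018.5 − 22912.1) / 22912.1 = -3.90%.
R = 2.20 + 1.60 + 1.48 × (8.10 − 1.60) + 1.2 × (-3.90)
   = 2.20 + 1.6 + 9.62 − 4.68 = 8.74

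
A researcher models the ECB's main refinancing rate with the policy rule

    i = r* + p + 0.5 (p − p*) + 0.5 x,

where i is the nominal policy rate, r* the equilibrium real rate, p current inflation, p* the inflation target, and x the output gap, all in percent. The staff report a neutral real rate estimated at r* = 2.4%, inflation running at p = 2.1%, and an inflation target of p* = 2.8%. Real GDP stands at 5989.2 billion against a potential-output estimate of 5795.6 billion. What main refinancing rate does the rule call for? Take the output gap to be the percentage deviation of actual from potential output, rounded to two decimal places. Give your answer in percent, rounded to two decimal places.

Output gap = 100 × (5989.2 − 5795.6) / 5795.6 = 3.34%.
i = 2.40 + 2.10 + 0.5 × (2.10 − 2.80) + 0.5 × 3.34
   = 2.40 + 2.1 − 0.35 + 1.67 = 5.82

5.82%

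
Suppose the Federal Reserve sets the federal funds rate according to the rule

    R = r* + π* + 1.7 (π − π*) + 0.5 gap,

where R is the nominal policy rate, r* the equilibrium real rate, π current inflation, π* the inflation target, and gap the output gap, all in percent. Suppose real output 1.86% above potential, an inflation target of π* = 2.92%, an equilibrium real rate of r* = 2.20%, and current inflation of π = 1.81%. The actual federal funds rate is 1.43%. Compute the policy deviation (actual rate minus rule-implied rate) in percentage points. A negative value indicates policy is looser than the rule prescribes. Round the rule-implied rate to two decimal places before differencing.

-2.73 pp

Output 1.86% above potential → gap = 1.86.
R = 2.20 + 2.92 + 1.7 × (1.81 − 2.92) + 0.5 × 1.86
   = 2.20 + 2.92 − 1.887 + 0.93 = 4.16
Deviation = 1.43 − 4.16 = -2.73 pp.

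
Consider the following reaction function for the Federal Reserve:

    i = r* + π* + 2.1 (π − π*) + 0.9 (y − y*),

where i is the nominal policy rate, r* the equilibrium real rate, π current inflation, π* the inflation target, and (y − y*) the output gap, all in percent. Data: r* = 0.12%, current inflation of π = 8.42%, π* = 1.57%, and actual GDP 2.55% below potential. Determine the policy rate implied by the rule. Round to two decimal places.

Output 2.55% below potential → (y − y*) = -2.55.
i = 0.12 + 1.57 + 2.1 × (8.42 − 1.57) + 0.9 × (-2.55)
   = 0.12 + 1.57 + 14.385 − 2.295 = 13.78

13.78%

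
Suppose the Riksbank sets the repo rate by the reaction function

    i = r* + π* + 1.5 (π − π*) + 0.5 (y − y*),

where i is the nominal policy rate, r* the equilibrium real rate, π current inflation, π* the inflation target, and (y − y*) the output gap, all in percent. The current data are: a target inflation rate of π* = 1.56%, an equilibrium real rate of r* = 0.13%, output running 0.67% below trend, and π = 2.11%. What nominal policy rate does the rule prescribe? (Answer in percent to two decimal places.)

2.18%

Output 0.67% below potential → (y − y*) = -0.67.
i = 0.13 + 1.56 + 1.5 × (2.11 − 1.56) + 0.5 × (-0.67)
   = 0.13 + 1.56 + 0.825 − 0.335 = 2.18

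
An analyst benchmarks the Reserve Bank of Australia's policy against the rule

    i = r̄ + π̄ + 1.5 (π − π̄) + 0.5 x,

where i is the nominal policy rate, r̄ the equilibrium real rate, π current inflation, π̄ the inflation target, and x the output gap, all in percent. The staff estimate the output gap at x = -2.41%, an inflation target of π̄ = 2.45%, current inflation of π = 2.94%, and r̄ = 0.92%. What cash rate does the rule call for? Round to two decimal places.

2.90%

i = 0.92 + 2.45 + 1.5 × (2.94 − 2.45) + 0.5 × (-2.41)
   = 0.92 + 2.45 + 0.735 − 1.205 = 2.90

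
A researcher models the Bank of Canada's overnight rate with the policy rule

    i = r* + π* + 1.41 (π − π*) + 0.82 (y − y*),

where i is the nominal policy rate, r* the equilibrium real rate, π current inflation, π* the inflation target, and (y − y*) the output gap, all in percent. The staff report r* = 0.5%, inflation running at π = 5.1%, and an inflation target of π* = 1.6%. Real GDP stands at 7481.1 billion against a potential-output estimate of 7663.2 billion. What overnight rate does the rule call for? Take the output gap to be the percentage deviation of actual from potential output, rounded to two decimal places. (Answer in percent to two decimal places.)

5.08%

Output gap = 100 × (7481.1 − 7663.2) / 7663.2 = -2.38%.
i = 0.50 + 1.60 + 1.41 × (5.10 − 1.60) + 0.82 × (-2.38)
   = 0.50 + 1.6 + 4.935 − 1.9516 = 5.08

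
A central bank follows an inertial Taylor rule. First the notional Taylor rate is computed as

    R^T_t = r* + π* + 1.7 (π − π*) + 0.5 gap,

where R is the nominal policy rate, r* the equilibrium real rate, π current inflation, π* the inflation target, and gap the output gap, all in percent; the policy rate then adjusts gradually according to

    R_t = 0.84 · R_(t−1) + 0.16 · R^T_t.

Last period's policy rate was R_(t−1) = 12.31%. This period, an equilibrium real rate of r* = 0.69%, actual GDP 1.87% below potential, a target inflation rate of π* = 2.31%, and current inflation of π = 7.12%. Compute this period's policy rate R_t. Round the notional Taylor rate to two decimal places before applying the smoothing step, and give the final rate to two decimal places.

Output 1.87% below potential → gap = -1.87.
R^T_t = 0.69 + 2.31 + 1.7 × (7.12 − 2.31) + 0.5 × (-1.87)
   = 0.69 + 2.31 + 8.177 − 0.935 = 10.24
R_t = 0.84 × 12.31 + 0.16 × 10.24 = 10.3404 + 1.6384 = 11.98

11.98%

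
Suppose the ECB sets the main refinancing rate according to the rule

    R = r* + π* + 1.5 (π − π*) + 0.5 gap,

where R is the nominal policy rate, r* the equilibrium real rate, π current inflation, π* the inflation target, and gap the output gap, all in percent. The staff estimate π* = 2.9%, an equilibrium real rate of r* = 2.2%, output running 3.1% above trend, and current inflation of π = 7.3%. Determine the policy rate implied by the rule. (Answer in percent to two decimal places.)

Output 3.1% above potential → gap = 3.1.
R = 2.2 + 2.9 + 1.5 × (7.3 − 2.9) + 0.5 × 3.1
   = 2.2 + 2.9 + 6.6 + 1.55 = 13.25

13.25%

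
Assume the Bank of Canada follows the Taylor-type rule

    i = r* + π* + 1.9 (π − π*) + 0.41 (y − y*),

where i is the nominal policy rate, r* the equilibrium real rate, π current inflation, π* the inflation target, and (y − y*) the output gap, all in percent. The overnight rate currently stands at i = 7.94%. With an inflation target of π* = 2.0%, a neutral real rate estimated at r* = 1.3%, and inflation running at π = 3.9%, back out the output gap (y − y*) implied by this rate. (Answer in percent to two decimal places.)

2.51%

0.41 (y − y*) = 7.94 − 1.3 − 2.0 − 1.9 × (3.9 − 2.0) = 1.03
(y − y*) = 1.03 / 0.41 = 2.51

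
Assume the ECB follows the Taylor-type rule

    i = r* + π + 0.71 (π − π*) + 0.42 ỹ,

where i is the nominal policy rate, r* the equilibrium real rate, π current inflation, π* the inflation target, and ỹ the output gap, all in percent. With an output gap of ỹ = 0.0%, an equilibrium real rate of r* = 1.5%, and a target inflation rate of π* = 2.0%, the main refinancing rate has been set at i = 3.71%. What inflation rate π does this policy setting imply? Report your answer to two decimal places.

Collecting π: i = r* + (1 + 0.71) π − 0.71 π* + 0.42 ỹ
1.71 π = 3.71 − 1.5 + 0.71 × 2.0 − 0.42 × 0.0 = 3.63
π = 3.63 / 1.71 = 2.12

2.12%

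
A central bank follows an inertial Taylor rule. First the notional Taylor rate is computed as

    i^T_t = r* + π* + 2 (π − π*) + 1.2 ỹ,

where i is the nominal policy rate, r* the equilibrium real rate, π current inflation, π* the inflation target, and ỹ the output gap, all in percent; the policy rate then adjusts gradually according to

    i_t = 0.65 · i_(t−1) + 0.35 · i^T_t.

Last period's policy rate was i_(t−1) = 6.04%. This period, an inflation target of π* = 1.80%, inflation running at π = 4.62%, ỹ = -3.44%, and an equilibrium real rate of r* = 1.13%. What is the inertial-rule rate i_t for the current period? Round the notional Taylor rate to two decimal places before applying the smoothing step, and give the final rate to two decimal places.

i^T_t = 1.13 + 1.80 + 2 × (4.62 − 1.80) + 1.2 × (-3.44)
   = 1.13 + 1.8 + 5.64 − 4.128 = 4.44
i_t = 0.65 × 6.04 + 0.35 × 4.44 = 3.926 + 1.554 = 5.48

5.48%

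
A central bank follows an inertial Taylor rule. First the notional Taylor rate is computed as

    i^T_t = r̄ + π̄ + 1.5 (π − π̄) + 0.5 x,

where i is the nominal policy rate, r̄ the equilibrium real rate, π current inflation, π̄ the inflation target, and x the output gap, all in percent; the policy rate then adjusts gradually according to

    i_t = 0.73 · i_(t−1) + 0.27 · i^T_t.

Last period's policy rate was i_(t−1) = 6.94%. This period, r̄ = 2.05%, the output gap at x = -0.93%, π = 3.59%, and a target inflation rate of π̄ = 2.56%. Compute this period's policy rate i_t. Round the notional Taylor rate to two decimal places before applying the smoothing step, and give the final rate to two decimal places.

i^T_t = 2.05 + 2.56 + 1.5 × (3.59 − 2.56) + 0.5 × (-0.93)
   = 2.05 + 2.56 + 1.545 − 0.465 = 5.69
i_t = 0.73 × 6.94 + 0.27 × 5.69 = 5.0662 + 1.5363 = 6.60

6.60%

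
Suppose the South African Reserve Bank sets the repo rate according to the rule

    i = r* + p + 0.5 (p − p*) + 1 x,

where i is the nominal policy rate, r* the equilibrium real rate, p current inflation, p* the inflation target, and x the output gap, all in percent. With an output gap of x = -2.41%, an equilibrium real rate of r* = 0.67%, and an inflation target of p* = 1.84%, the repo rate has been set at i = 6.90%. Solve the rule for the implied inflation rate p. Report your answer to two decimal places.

6.37%

Collecting p: i = r* + (1 + 0.5) p − 0.5 p* + 1 x
1.5 p = 6.90 − 0.67 + 0.5 × 1.84 − 1 × (-2.41) = 9.56
p = 9.56 / 1.5 = 6.37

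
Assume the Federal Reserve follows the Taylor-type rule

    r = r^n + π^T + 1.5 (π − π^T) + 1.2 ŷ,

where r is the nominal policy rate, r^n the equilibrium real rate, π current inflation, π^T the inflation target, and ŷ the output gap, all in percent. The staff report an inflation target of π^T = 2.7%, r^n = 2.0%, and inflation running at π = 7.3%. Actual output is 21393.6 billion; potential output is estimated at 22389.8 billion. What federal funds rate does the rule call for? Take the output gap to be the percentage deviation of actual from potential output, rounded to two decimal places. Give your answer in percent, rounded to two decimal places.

6.26%

Output gap = 100 × (21393.6 − 22389.8) / 22389.8 = -4.45%.
r = 2.00 + 2.70 + 1.5 × (7.30 − 2.70) + 1.2 × (-4.45)
   = 2.00 + 2.7 + 6.9 − 5.34 = 6.26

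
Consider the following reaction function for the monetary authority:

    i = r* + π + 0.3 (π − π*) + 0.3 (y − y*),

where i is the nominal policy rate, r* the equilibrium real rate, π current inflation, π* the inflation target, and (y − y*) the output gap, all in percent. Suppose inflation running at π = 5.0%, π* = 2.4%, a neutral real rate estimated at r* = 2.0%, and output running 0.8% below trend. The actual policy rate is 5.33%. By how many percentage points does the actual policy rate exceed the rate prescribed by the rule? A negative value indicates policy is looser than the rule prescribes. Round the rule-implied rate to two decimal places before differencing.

Output 0.8% below potential → (y − y*) = -0.8.
i = 2.0 + 5.0 + 0.3 × (5.0 − 2.4) + 0.3 × (-0.8)
   = 2.0 + 5 + 0.78 − 0.24 = 7.54
Deviation = 5.33 − 7.54 = -2.21 pp.

-2.21 pp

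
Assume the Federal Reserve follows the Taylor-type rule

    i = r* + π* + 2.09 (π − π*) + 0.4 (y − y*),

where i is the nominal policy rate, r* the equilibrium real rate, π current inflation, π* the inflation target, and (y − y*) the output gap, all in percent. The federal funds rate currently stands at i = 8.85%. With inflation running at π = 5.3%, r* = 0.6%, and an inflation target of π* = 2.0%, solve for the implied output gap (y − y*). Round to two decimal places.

-1.62%

0.4 (y − y*) = 8.85 − 0.6 − 2.0 − 2.09 × (5.3 − 2.0) = -0.647
(y − y*) = -0.647 / 0.4 = -1.62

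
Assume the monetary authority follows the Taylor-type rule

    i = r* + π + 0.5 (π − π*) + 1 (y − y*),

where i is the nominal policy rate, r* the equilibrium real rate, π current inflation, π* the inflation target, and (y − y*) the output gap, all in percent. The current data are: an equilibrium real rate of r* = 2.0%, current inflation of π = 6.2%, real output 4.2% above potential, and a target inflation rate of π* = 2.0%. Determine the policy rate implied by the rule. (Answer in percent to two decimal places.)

Output 4.2% above potential → (y − y*) = 4.2.
i = 2.0 + 6.2 + 0.5 × (6.2 − 2.0) + 1 × 4.2
   = 2.0 + 6.2 + 2.1 + 4.2 = 14.50

14.50%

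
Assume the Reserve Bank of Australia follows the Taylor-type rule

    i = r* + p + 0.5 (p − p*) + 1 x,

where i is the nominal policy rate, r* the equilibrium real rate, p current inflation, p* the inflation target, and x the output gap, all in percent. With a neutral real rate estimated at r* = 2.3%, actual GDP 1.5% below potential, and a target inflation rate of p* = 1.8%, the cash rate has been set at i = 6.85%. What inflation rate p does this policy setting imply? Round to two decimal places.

4.63%

Output 1.5% below potential → x = -1.5.
Collecting p: i = r* + (1 + 0.5) p − 0.5 p* + 1 x
1.5 p = 6.85 − 2.3 + 0.5 × 1.8 − 1 × (-1.5) = 6.95
p = 6.95 / 1.5 = 4.63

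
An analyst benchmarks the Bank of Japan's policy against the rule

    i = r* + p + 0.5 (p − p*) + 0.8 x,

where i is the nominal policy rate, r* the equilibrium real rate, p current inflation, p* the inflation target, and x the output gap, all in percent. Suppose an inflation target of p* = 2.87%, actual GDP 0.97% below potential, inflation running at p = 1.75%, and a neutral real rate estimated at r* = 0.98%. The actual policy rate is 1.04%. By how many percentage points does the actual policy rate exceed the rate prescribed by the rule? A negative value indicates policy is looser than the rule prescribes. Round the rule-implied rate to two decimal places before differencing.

Output 0.97% below potential → x = -0.97.
i = 0.98 + 1.75 + 0.5 × (1.75 − 2.87) + 0.8 × (-0.97)
   = 0.98 + 1.75 − 0.56 − 0.776 = 1.39
Deviation = 1.04 − 1.39 = -0.35 pp.

-0.35 pp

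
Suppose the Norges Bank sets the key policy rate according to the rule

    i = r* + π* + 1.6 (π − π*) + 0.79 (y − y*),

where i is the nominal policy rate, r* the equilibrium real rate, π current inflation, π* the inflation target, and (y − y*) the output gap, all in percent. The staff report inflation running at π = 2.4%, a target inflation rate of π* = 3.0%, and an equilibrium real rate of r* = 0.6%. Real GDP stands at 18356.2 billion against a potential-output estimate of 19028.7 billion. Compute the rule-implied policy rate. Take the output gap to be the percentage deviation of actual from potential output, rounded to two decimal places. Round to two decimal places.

-0.15%

Output gap = 100 × (18356.2 − 19028.7) / 19028.7 = -3.53%.
i = 0.60 + 3.00 + 1.6 × (2.40 − 3.00) + 0.79 × (-3.53)
   = 0.60 + 3 − 0.96 − 2.7887 = -0.15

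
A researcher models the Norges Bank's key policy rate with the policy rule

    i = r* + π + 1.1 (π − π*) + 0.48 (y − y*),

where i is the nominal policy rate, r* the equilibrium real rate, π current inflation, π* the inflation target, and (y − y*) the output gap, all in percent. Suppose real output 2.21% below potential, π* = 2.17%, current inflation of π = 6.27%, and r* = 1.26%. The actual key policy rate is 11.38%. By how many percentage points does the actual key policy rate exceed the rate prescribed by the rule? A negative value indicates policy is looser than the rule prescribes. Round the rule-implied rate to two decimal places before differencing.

Output 2.21% below potential → (y − y*) = -2.21.
i = 1.26 + 6.27 + 1.1 × (6.27 − 2.17) + 0.48 × (-2.21)
   = 1.26 + 6.27 + 4.51 − 1.0608 = 10.98
Deviation = 11.38 − 10.98 = 0.40 pp.

0.40 pp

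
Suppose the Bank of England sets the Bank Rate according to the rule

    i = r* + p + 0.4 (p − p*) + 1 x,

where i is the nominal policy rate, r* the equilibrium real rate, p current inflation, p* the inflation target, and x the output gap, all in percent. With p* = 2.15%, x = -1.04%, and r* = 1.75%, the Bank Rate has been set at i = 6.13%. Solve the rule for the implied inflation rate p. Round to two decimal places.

4.49%

Collecting p: i = r* + (1 + 0.4) p − 0.4 p* + 1 x
1.4 p = 6.13 − 1.75 + 0.4 × 2.15 − 1 × (-1.04) = 6.28
p = 6.28 / 1.4 = 4.49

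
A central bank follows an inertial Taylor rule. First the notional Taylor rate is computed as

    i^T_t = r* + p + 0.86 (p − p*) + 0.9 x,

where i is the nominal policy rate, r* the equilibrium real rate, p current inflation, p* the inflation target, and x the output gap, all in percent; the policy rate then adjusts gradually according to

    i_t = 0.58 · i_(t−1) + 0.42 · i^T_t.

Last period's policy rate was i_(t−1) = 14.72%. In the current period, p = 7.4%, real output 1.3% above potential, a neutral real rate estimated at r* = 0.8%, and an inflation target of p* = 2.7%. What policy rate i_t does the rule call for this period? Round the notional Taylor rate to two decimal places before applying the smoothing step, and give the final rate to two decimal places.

14.17%

Output 1.3% above potential → x = 1.3.
i^T_t = 0.8 + 7.4 + 0.86 × (7.4 − 2.7) + 0.9 × 1.3
   = 0.8 + 7.4 + 4.042 + 1.17 = 13.41
i_t = 0.58 × 14.72 + 0.42 × 13.41 = 8.5376 + 5.6322 = 14.17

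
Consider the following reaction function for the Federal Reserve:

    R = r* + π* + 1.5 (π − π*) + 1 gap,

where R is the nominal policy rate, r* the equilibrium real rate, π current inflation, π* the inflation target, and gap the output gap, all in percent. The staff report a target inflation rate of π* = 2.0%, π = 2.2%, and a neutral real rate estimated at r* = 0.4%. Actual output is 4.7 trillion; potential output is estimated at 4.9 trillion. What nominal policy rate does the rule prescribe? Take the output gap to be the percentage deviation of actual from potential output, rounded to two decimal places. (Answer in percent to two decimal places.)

-1.38%

Output gap = 100 × (4.7 − 4.9) / 4.9 = -4.08%.
R = 0.40 + 2.00 + 1.5 × (2.20 − 2.00) + 1 × (-4.08)
   = 0.40 + 2 + 0.3 − 4.08 = -1.38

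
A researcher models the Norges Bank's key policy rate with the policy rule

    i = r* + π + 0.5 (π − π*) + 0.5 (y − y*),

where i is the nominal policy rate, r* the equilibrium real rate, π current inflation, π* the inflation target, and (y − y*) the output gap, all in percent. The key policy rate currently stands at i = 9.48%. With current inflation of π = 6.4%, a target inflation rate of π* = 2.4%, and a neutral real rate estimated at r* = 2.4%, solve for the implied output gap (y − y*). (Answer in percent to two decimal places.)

0.5 (y − y*) = 9.48 − 2.4 − 6.4 − 0.5 × (6.4 − 2.4) = -1.32
(y − y*) = -1.32 / 0.5 = -2.64

-2.64%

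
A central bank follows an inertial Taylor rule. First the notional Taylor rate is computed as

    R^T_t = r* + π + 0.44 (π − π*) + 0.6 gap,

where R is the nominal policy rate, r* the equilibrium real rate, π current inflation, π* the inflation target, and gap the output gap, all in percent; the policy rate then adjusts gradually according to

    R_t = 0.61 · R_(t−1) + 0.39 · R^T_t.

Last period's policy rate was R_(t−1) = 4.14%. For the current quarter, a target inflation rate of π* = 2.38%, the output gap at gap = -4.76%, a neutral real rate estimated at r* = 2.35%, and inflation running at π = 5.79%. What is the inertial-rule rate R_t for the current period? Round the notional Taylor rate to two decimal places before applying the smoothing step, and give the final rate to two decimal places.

5.17%

R^T_t = 2.35 + 5.79 + 0.44 × (5.79 − 2.38) + 0.6 × (-4.76)
   = 2.35 + 5.79 + 1.5004 − 2.856 = 6.78
R_t = 0.61 × 4.14 + 0.39 × 6.78 = 2.5254 + 2.6442 = 5.17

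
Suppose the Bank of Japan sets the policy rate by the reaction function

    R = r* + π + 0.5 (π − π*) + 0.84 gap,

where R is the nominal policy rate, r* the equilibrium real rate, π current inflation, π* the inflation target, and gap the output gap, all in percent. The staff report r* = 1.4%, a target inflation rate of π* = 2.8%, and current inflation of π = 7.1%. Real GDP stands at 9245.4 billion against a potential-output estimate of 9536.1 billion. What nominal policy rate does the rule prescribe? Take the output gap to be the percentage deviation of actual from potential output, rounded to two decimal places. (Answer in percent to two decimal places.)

8.09%

Output gap = 100 × (9245.4 − 9536.1) / 9536.1 = -3.05%.
R = 1.40 + 7.10 + 0.5 × (7.10 − 2.80) + 0.84 × (-3.05)
   = 1.40 + 7.1 + 2.15 − 2.562 = 8.09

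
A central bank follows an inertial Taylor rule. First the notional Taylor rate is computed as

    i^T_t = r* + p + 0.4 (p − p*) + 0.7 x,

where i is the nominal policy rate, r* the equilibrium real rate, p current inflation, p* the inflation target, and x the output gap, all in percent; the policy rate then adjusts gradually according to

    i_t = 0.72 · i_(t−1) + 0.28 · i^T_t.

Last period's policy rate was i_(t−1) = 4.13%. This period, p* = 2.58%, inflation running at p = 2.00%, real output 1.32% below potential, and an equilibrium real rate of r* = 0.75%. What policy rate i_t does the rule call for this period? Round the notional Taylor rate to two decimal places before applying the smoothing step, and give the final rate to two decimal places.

Output 1.32% below potential → x = -1.32.
i^T_t = 0.75 + 2.00 + 0.4 × (2.00 − 2.58) + 0.7 × (-1.32)
   = 0.75 + 2 − 0.232 − 0.924 = 1.59
i_t = 0.72 × 4.13 + 0.28 × 1.59 = 2.9736 + 0.4452 = 3.42

3.42%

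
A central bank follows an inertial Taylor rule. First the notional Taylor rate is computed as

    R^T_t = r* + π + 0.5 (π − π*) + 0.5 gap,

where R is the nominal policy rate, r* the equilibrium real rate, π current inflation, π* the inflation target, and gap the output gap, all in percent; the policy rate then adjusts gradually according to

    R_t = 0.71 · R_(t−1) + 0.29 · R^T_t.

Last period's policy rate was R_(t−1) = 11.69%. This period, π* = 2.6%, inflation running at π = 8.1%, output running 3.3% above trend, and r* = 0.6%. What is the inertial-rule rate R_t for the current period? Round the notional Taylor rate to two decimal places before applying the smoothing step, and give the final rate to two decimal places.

12.10%

Output 3.3% above potential → gap = 3.3.
R^T_t = 0.6 + 8.1 + 0.5 × (8.1 − 2.6) + 0.5 × 3.3
   = 0.6 + 8.1 + 2.75 + 1.65 = 13.10
R_t = 0.71 × 11.69 + 0.29 × 13.10 = 8.2999 + 3.799 = 12.10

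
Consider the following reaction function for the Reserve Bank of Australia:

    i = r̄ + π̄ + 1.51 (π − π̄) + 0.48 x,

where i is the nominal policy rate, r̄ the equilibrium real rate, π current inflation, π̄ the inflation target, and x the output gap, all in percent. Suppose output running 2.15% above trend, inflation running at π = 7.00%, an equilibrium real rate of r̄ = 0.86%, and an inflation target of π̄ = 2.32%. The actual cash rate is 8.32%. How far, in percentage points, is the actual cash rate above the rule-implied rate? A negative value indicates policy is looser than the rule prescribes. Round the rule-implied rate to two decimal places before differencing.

-2.96 pp

Output 2.15% above potential → x = 2.15.
i = 0.86 + 2.32 + 1.51 × (7.00 − 2.32) + 0.48 × 2.15
   = 0.86 + 2.32 + 7.0668 + 1.032 = 11.28
Deviation = 8.32 − 11.28 = -2.96 pp.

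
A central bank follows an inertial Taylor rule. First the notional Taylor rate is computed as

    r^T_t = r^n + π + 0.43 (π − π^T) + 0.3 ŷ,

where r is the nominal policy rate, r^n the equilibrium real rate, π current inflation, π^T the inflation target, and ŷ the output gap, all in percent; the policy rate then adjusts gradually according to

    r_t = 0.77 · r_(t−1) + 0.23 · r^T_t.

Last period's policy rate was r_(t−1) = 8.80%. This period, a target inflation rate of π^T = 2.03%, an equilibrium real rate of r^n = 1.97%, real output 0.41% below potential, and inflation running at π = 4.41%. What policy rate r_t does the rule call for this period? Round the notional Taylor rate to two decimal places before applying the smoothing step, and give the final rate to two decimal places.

8.45%

Output 0.41% below potential → ŷ = -0.41.
r^T_t = 1.97 + 4.41 + 0.43 × (4.41 − 2.03) + 0.3 × (-0.41)
   = 1.97 + 4.41 + 1.0234 − 0.123 = 7.28
r_t = 0.77 × 8.80 + 0.23 × 7.28 = 6.776 + 1.6744 = 8.45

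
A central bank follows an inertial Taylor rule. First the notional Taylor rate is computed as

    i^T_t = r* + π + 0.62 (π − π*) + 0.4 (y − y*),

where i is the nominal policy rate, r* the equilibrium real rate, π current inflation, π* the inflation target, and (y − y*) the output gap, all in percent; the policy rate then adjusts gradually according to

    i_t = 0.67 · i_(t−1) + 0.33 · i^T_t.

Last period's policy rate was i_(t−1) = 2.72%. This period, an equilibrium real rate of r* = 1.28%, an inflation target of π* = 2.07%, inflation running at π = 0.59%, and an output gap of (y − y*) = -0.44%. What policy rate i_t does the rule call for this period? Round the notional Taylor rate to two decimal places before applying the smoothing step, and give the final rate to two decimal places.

i^T_t = 1.28 + 0.59 + 0.62 × (0.59 − 2.07) + 0.4 × (-0.44)
   = 1.28 + 0.59 − 0.9176 − 0.176 = 0.78
i_t = 0.67 × 2.72 + 0.33 × 0.78 = 1.8224 + 0.2574 = 2.08

2.08%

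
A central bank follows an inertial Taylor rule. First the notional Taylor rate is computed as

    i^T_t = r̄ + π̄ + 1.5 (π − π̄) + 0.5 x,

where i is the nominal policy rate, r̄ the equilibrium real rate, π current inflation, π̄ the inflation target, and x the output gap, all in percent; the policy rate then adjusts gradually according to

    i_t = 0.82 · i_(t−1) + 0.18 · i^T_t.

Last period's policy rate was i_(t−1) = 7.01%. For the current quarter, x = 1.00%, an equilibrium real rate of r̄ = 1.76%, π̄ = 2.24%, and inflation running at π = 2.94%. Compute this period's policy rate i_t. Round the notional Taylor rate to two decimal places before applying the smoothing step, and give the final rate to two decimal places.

i^T_t = 1.76 + 2.24 + 1.5 × (2.94 − 2.24) + 0.5 × 1.00
   = 1.76 + 2.24 + 1.05 + 0.5 = 5.55
i_t = 0.82 × 7.01 + 0.18 × 5.55 = 5.7482 + 0.999 = 6.75

6.75%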